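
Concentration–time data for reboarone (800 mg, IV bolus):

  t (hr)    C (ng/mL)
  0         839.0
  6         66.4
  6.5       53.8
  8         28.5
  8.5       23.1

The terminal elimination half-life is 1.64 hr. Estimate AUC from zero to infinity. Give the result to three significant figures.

AUC = 2880 ng/mL·hr

Trapezoidal AUC_0→8.5:
  [0→6]: (839.0+66.4)/2 × 6 = 2716.2
  [6→6.5]: (66.4+53.8)/2 × 0.5 = 30.05
  [6.5→8]: (53.8+28.5)/2 × 1.5 = 61.725
  [8→8.5]: (28.5+23.1)/2 × 0.5 = 12.9
  Sum = 2820.875 ng/mL·hr
k_e = ln2 / t½ = 0.693147 / 1.64 = 0.4227 hr^-1
Extrapolated tail: C_last / k_e = 23.1 / 0.4227 = 54.649
AUC_0→∞ = 2820.875 + 54.649 = 2875.524 ng/mL·hr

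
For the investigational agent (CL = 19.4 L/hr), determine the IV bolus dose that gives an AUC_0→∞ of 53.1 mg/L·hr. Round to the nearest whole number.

Dose = 1030 mg

Dose_iv = CL × AUC_0→∞
     = 19.4 × 53.1 = 1030.14 mg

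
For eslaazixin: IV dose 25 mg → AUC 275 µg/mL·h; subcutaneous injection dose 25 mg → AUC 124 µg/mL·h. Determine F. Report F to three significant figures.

F = 0.451

F = (AUC_ev / D_ev) / (AUC_iv / D_iv)
  = (124/25) / (275/25)
  = 4.96 / 11 = 0.4509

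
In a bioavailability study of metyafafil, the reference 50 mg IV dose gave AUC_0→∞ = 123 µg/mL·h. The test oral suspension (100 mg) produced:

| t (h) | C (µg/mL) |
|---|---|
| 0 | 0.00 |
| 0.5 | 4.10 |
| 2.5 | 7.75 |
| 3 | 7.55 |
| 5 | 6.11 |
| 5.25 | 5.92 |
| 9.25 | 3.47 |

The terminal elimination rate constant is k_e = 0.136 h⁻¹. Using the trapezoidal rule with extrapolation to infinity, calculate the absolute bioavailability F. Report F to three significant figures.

Trapezoidal AUC_0→9.25 (oral suspension):
  [0→0.5]: (0.00+4.10)/2 × 0.5 = 1.025
  [0.5→2.5]: (4.10+7.75)/2 × 2 = 11.85
  [2.5→3]: (7.75+7.55)/2 × 0.5 = 3.825
  [3→5]: (7.55+6.11)/2 × 2 = 13.66
  [5→5.25]: (6.11+5.92)/2 × 0.25 = 1.50375
  [5.25→9.25]: (5.92+3.47)/2 × 4 = 18.78
  Sum = 50.64375 µg/mL·h
Tail: C_last/k_e = 3.47/0.136 = 25.515
AUC_0→∞ (oral suspension) = 50.64375 + 25.515 = 76.15875 µg/mL·h
F = (AUC_ev/D_ev)/(AUC_iv/D_iv) = (76.15875/100)/(123/50) = 0.7615875/2.46 = 0.3096

F = 0.310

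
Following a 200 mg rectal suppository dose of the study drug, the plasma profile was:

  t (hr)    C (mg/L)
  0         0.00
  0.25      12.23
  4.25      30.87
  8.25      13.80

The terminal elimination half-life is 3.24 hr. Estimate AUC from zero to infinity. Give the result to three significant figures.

AUC = 242 mg/L·hr

Trapezoidal AUC_0→8.25:
  [0→0.25]: (0.00+12.23)/2 × 0.25 = 1.52875
  [0.25→4.25]: (12.23+30.87)/2 × 4 = 86.2
  [4.25→8.25]: (30.87+13.80)/2 × 4 = 89.34
  Sum = 177.06875 mg/L·hr
k_e = ln2 / t½ = 0.693147 / 3.24 = 0.2139 hr^-1
Extrapolated tail: C_last / k_e = 13.80 / 0.2139 = 64.516
AUC_0→∞ = 177.06875 + 64.516 = 241.58475 mg/L·hr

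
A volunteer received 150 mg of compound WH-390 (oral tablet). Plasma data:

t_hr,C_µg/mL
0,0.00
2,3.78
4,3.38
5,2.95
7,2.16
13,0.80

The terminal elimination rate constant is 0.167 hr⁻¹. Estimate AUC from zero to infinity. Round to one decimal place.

AUC = 32.9 µg/mL·hr

Trapezoidal AUC_0→13:
  [0→2]: (0.00+3.78)/2 × 2 = 3.78
  [2→4]: (3.78+3.38)/2 × 2 = 7.16
  [4→5]: (3.38+2.95)/2 × 1 = 3.165
  [5→7]: (2.95+2.16)/2 × 2 = 5.11
  [7→13]: (2.16+0.80)/2 × 6 = 8.88
  Sum = 28.095 µg/mL·hr
Extrapolated tail: C_last / k_e = 0.80 / 0.167 = 4.790
AUC_0→∞ = 28.095 + 4.790 = 32.885 µg/mL·hr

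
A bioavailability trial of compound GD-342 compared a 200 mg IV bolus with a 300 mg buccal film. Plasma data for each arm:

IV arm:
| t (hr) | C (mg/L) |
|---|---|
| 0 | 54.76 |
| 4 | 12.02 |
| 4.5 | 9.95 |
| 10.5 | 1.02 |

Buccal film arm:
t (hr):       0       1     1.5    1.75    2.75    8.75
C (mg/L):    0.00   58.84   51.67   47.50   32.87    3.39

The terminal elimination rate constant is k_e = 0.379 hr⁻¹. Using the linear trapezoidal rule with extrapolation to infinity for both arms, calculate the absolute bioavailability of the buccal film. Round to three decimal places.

Trapezoidal AUC_0→10.5 (IV):
  [0→4]: (54.76+12.02)/2 × 4 = 133.56
  [4→4.5]: (12.02+9.95)/2 × 0.5 = 5.4925
  [4.5→10.5]: (9.95+1.02)/2 × 6 = 32.91
  Sum = 171.9625 mg/L·hr
IV tail: 1.02/0.379 = 2.691; AUC_iv,0→∞ = 171.9625 + 2.691 = 174.6535 mg/L·hr
Trapezoidal AUC_0→8.75 (buccal film):
  [0→1]: (0.00+58.84)/2 × 1 = 29.42
  [1→1.5]: (58.84+51.67)/2 × 0.5 = 27.6275
  [1.5→1.75]: (51.67+47.50)/2 × 0.25 = 12.39625
  [1.75→2.75]: (47.50+32.87)/2 × 1 = 40.185
  [2.75→8.75]: (32.87+3.39)/2 × 6 = 108.78
  Sum = 218.40875 mg/L·hr
buccal film tail: 3.39/0.379 = 8.945; AUC_ev,0→∞ = 218.40875 + 8.945 = 227.35375 mg/L·hr
F = (AUC_ev/D_ev)/(AUC_iv/D_iv) = (227.35375/300)/(174.6535/200) = 0.757846/0.8732675 = 0.8678

F = 0.868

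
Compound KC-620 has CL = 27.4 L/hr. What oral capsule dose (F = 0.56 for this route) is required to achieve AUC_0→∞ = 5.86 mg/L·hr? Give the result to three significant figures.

Dose = CL × AUC_0→∞ / F
     = 27.4 × 5.86 / 0.56 = 286.721 mg

Dose = 287 mg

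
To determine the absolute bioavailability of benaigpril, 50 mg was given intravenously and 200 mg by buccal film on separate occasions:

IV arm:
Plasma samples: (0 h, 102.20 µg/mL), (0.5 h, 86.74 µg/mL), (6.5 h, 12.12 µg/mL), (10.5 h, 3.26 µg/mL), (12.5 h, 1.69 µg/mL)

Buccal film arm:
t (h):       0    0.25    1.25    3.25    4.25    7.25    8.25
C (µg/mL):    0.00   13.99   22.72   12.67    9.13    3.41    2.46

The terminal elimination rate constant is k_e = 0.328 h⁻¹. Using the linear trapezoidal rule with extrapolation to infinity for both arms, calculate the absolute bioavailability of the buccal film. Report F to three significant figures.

F = 0.0622

Trapezoidal AUC_0→12.5 (IV):
  [0→0.5]: (102.20+86.74)/2 × 0.5 = 47.235
  [0.5→6.5]: (86.74+12.12)/2 × 6 = 296.58
  [6.5→10.5]: (12.12+3.26)/2 × 4 = 30.76
  [10.5→12.5]: (3.26+1.69)/2 × 2 = 4.95
  Sum = 379.525 µg/mL·h
IV tail: 1.69/0.328 = 5.152; AUC_iv,0→∞ = 379.525 + 5.152 = 384.677 µg/mL·h
Trapezoidal AUC_0→8.25 (buccal film):
  [0→0.25]: (0.00+13.99)/2 × 0.25 = 1.74875
  [0.25→1.25]: (13.99+22.72)/2 × 1 = 18.355
  [1.25→3.25]: (22.72+12.67)/2 × 2 = 35.39
  [3.25→4.25]: (12.67+9.13)/2 × 1 = 10.9
  [4.25→7.25]: (9.13+3.41)/2 × 3 = 18.81
  [7.25→8.25]: (3.41+2.46)/2 × 1 = 2.935
  Sum = 88.13875 µg/mL·h
buccal film tail: 2.46/0.328 = 7.500; AUC_ev,0→∞ = 88.13875 + 7.500 = 95.63875 µg/mL·h
F = (AUC_ev/D_ev)/(AUC_iv/D_iv) = (95.63875/200)/(384.677/50) = 0.47819375/7.69354 = 0.0622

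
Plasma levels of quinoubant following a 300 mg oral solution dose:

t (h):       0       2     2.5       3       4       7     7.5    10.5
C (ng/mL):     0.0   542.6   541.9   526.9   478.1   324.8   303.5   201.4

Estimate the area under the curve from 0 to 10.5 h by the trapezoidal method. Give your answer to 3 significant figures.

Trapezoidal AUC_0→10.5:
  [0→2]: (0.0+542.6)/2 × 2 = 542.6
  [2→2.5]: (542.6+541.9)/2 × 0.5 = 271.125
  [2.5→3]: (541.9+526.9)/2 × 0.5 = 267.2
  [3→4]: (526.9+478.1)/2 × 1 = 502.5
  [4→7]: (478.1+324.8)/2 × 3 = 1204.35
  [7→7.5]: (324.8+303.5)/2 × 0.5 = 157.075
  [7.5→10.5]: (303.5+201.4)/2 × 3 = 757.35
  Sum = 3702.2 ng/mL·h

AUC = 3700 ng/mL·h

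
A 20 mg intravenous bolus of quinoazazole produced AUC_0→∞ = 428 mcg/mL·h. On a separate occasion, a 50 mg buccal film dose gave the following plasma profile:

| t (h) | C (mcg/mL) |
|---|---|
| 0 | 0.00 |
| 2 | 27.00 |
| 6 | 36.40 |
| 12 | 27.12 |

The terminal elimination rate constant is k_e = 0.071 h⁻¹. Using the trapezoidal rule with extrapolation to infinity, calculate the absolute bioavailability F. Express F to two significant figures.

F = 0.68

Trapezoidal AUC_0→12 (buccal film):
  [0→2]: (0.00+27.00)/2 × 2 = 27.0
  [2→6]: (27.00+36.40)/2 × 4 = 126.8
  [6→12]: (36.40+27.12)/2 × 6 = 190.56
  Sum = 344.36 mcg/mL·h
Tail: C_last/k_e = 27.12/0.071 = 381.972
AUC_0→∞ (buccal film) = 344.36 + 381.972 = 726.332 mcg/mL·h
F = (AUC_ev/D_ev)/(AUC_iv/D_iv) = (726.332/50)/(428/20) = 14.52664/21.4 = 0.6788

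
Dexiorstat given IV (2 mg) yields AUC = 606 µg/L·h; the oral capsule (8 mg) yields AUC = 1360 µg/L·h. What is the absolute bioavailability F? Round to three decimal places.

F = 0.561

F = (AUC_ev / D_ev) / (AUC_iv / D_iv)
  = (1360/8) / (606/2)
  = 170 / 303 = 0.5611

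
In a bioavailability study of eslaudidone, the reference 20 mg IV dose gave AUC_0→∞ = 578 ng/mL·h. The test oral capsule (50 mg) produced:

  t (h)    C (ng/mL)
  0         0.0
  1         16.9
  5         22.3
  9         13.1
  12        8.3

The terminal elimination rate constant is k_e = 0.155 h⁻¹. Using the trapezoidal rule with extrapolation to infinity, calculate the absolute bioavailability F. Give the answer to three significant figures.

F = 0.168

Trapezoidal AUC_0→12 (oral capsule):
  [0→1]: (0.0+16.9)/2 × 1 = 8.45
  [1→5]: (16.9+22.3)/2 × 4 = 78.4
  [5→9]: (22.3+13.1)/2 × 4 = 70.8
  [9→12]: (13.1+8.3)/2 × 3 = 32.1
  Sum = 189.75 ng/mL·h
Tail: C_last/k_e = 8.3/0.155 = 53.548
AUC_0→∞ (oral capsule) = 189.75 + 53.548 = 243.298 ng/mL·h
F = (AUC_ev/D_ev)/(AUC_iv/D_iv) = (243.298/50)/(578/20) = 4.86596/28.9 = 0.1684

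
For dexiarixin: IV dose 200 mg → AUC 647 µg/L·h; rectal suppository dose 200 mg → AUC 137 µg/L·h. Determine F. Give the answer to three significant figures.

F = (AUC_ev / D_ev) / (AUC_iv / D_iv)
  = (137/200) / (647/200)
  = 0.685 / 3.235 = 0.2117

F = 0.212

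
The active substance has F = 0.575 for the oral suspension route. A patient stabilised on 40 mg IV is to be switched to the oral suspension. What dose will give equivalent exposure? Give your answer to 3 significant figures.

For equal systemic exposure: F × D_ev = D_iv
D_ev = D_iv / F = 40 / 0.575 = 69.5652 mg

D_oral = 69.6 mg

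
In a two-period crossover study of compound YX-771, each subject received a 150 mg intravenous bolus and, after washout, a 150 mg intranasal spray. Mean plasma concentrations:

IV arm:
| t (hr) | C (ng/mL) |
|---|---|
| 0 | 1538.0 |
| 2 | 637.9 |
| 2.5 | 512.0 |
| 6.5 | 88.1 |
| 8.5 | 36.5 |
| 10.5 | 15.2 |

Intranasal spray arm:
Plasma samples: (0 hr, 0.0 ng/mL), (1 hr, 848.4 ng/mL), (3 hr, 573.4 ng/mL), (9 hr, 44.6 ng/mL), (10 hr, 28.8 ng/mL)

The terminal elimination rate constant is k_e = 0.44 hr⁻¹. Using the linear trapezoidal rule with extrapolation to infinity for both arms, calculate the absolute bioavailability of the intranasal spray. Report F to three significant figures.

F = 0.981

Trapezoidal AUC_0→10.5 (IV):
  [0→2]: (1538.0+637.9)/2 × 2 = 2175.9
  [2→2.5]: (637.9+512.0)/2 × 0.5 = 287.475
  [2.5→6.5]: (512.0+88.1)/2 × 4 = 1200.2
  [6.5→8.5]: (88.1+36.5)/2 × 2 = 124.6
  [8.5→10.5]: (36.5+15.2)/2 × 2 = 51.7
  Sum = 3839.875 ng/mL·hr
IV tail: 15.2/0.44 = 34.545; AUC_iv,0→∞ = 3839.875 + 34.545 = 3874.42 ng/mL·hr
Trapezoidal AUC_0→10 (intranasal spray):
  [0→1]: (0.0+848.4)/2 × 1 = 424.2
  [1→3]: (848.4+573.4)/2 × 2 = 1421.8
  [3→9]: (573.4+44.6)/2 × 6 = 1854.0
  [9→10]: (44.6+28.8)/2 × 1 = 36.7
  Sum = 3736.7 ng/mL·hr
intranasal spray tail: 28.8/0.44 = 65.455; AUC_ev,0→∞ = 3736.7 + 65.455 = 3802.155 ng/mL·hr
F = (AUC_ev/D_ev)/(AUC_iv/D_iv) = (3802.155/150)/(3874.42/150) = 25.3477/25.8295 = 0.9813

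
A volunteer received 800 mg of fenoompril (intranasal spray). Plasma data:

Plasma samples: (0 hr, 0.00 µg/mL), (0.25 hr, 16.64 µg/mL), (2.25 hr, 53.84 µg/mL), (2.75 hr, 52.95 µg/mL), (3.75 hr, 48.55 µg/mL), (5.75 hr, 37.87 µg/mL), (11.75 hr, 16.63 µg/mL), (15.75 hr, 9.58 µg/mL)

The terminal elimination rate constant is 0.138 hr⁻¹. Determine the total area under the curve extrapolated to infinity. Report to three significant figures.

AUC = 522 µg/mL·hr

Trapezoidal AUC_0→15.75:
  [0→0.25]: (0.00+16.64)/2 × 0.25 = 2.08
  [0.25→2.25]: (16.64+53.84)/2 × 2 = 70.48
  [2.25→2.75]: (53.84+52.95)/2 × 0.5 = 26.6975
  [2.75→3.75]: (52.95+48.55)/2 × 1 = 50.75
  [3.75→5.75]: (48.55+37.87)/2 × 2 = 86.42
  [5.75→11.75]: (37.87+16.63)/2 × 6 = 163.5
  [11.75→15.75]: (16.63+9.58)/2 × 4 = 52.42
  Sum = 452.3475 µg/mL·hr
Extrapolated tail: C_last / k_e = 9.58 / 0.138 = 69.420
AUC_0→∞ = 452.3475 + 69.420 = 521.7675 µg/mL·hr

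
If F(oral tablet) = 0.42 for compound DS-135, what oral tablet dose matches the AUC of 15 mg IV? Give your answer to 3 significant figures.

D_oral = 35.7 mg

For equal systemic exposure: F × D_ev = D_iv
D_ev = D_iv / F = 15 / 0.42 = 35.7143 mg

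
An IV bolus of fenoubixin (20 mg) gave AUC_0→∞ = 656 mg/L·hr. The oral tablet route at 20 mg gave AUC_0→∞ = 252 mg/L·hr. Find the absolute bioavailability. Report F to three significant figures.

F = 0.384

F = (AUC_ev / D_ev) / (AUC_iv / D_iv)
  = (252/20) / (656/20)
  = 12.6 / 32.8 = 0.3841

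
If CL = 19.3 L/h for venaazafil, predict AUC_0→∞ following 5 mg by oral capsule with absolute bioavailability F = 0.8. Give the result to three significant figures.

AUC = 0.207 mg/L·h

AUC_0→∞ = F × Dose / CL
        = 0.8 × 5 / 19.3 = 0.207254 mg/L·h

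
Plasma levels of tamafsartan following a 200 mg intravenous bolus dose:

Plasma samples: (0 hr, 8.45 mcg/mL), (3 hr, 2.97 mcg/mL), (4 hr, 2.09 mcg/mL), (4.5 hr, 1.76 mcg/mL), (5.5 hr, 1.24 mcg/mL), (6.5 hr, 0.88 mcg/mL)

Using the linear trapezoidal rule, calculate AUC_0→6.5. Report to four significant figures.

AUC = 23.18 mcg/mL·hr

Trapezoidal AUC_0→6.5:
  [0→3]: (8.45+2.97)/2 × 3 = 17.13
  [3→4]: (2.97+2.09)/2 × 1 = 2.53
  [4→4.5]: (2.09+1.76)/2 × 0.5 = 0.9625
  [4.5→5.5]: (1.76+1.24)/2 × 1 = 1.5
  [5.5→6.5]: (1.24+0.88)/2 × 1 = 1.06
  Sum = 23.1825 mcg/mL·hr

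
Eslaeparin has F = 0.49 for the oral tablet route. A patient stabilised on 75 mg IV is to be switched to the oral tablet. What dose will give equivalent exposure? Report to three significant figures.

D_oral = 153 mg

For equal systemic exposure: F × D_ev = D_iv
D_ev = D_iv / F = 75 / 0.49 = 153.061 mg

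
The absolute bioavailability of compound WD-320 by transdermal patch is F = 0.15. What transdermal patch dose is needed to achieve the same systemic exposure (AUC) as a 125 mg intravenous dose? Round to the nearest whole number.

D_transdermal = 833 mg

For equal systemic exposure: F × D_ev = D_iv
D_ev = D_iv / F = 125 / 0.15 = 833.333 mg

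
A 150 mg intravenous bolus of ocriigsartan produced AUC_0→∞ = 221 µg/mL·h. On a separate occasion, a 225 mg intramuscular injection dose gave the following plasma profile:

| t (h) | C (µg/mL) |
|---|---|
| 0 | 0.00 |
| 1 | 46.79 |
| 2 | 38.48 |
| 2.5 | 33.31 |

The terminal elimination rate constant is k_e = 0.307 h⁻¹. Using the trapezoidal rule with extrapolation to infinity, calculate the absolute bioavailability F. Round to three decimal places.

Trapezoidal AUC_0→2.5 (intramuscular injection):
  [0→1]: (0.00+46.79)/2 × 1 = 23.395
  [1→2]: (46.79+38.48)/2 × 1 = 42.635
  [2→2.5]: (38.48+33.31)/2 × 0.5 = 17.9475
  Sum = 83.9775 µg/mL·h
Tail: C_last/k_e = 33.31/0.307 = 108.502
AUC_0→∞ (intramuscular injection) = 83.9775 + 108.502 = 192.4795 µg/mL·h
F = (AUC_ev/D_ev)/(AUC_iv/D_iv) = (192.4795/225)/(221/150) = 0.855464/1.47333 = 0.5806

F = 0.581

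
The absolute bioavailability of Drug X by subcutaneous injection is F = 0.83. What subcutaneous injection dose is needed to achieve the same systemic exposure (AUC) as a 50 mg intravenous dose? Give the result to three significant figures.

D_subcutaneous = 60.2 mg

For equal systemic exposure: F × D_ev = D_iv
D_ev = D_iv / F = 50 / 0.83 = 60.241 mg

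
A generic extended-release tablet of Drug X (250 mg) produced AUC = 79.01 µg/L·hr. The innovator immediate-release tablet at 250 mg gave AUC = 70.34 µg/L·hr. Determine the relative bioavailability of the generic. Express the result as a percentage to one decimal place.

F_rel = 112.3%

F_rel = (AUC_test/D_test) / (AUC_ref/D_ref)
      = (79.01/250) / (70.34/250)
      = 0.31604 / 0.28136 = 1.1233 = 112.33%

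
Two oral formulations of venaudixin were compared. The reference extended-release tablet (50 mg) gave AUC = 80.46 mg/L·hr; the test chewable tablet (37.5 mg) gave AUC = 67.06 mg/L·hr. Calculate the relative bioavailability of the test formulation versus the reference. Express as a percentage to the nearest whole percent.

F_rel = (AUC_test/D_test) / (AUC_ref/D_ref)
      = (67.06/37.5) / (80.46/50)
      = 1.78827 / 1.6092 = 1.1113 = 111.13%

F_rel = 111%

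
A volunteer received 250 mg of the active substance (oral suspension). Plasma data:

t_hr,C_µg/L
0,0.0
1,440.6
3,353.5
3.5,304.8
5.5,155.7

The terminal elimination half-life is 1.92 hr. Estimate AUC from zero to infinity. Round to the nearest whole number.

Trapezoidal AUC_0→5.5:
  [0→1]: (0.0+440.6)/2 × 1 = 220.3
  [1→3]: (440.6+353.5)/2 × 2 = 794.1
  [3→3.5]: (353.5+304.8)/2 × 0.5 = 164.575
  [3.5→5.5]: (304.8+155.7)/2 × 2 = 460.5
  Sum = 1639.475 µg/L·hr
k_e = ln2 / t½ = 0.693147 / 1.92 = 0.3610 hr^-1
Extrapolated tail: C_last / k_e = 155.7 / 0.361 = 431.302
AUC_0→∞ = 1639.475 + 431.302 = 2070.777 µg/L·hr

AUC = 2071 µg/L·hr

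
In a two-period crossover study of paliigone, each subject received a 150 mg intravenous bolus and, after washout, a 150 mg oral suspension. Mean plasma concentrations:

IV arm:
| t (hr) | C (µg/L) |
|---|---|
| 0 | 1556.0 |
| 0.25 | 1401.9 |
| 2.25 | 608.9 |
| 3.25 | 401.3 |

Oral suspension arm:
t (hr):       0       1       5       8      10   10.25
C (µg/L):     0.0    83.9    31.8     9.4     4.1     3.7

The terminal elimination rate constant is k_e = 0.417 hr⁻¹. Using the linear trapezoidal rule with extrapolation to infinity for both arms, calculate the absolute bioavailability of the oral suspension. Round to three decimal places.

F = 0.093

Trapezoidal AUC_0→3.25 (IV):
  [0→0.25]: (1556.0+1401.9)/2 × 0.25 = 369.7375
  [0.25→2.25]: (1401.9+608.9)/2 × 2 = 2010.8
  [2.25→3.25]: (608.9+401.3)/2 × 1 = 505.1
  Sum = 2885.6375 µg/L·hr
IV tail: 401.3/0.417 = 962.350; AUC_iv,0→∞ = 2885.6375 + 962.350 = 3847.9875 µg/L·hr
Trapezoidal AUC_0→10.25 (oral suspension):
  [0→1]: (0.0+83.9)/2 × 1 = 41.95
  [1→5]: (83.9+31.8)/2 × 4 = 231.4
  [5→8]: (31.8+9.4)/2 × 3 = 61.8
  [8→10]: (9.4+4.1)/2 × 2 = 13.5
  [10→10.25]: (4.1+3.7)/2 × 0.25 = 0.975
  Sum = 349.625 µg/L·hr
oral suspension tail: 3.7/0.417 = 8.873; AUC_ev,0→∞ = 349.625 + 8.873 = 358.498 µg/L·hr
F = (AUC_ev/D_ev)/(AUC_iv/D_iv) = (358.498/150)/(3847.9875/150) = 2.38999/25.65325 = 0.0932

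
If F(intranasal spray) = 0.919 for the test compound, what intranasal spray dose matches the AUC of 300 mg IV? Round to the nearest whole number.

For equal systemic exposure: F × D_ev = D_iv
D_ev = D_iv / F = 300 / 0.919 = 326.442 mg

D_intranasal = 326 mg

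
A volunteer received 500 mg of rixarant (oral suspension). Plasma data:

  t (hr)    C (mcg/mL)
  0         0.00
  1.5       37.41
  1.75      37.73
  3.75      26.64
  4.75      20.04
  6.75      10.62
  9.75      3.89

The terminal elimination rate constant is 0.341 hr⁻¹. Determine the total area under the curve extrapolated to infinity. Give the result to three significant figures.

Trapezoidal AUC_0→9.75:
  [0→1.5]: (0.00+37.41)/2 × 1.5 = 28.0575
  [1.5→1.75]: (37.41+37.73)/2 × 0.25 = 9.3925
  [1.75→3.75]: (37.73+26.64)/2 × 2 = 64.37
  [3.75→4.75]: (26.64+20.04)/2 × 1 = 23.34
  [4.75→6.75]: (20.04+10.62)/2 × 2 = 30.66
  [6.75→9.75]: (10.62+3.89)/2 × 3 = 21.765
  Sum = 177.585 mcg/mL·hr
Extrapolated tail: C_last / k_e = 3.89 / 0.341 = 11.408
AUC_0→∞ = 177.585 + 11.408 = 188.993 mcg/mL·hr

AUC = 189 mcg/mL·hr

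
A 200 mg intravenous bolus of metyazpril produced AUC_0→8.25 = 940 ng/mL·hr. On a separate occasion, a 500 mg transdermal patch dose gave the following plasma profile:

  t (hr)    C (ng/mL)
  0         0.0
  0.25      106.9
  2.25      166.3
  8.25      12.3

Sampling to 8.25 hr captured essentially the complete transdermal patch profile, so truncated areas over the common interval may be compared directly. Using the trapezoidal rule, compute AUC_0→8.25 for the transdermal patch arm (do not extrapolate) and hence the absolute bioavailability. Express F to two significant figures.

Trapezoidal AUC_0→8.25 (transdermal patch):
  [0→0.25]: (0.0+106.9)/2 × 0.25 = 13.3625
  [0.25→2.25]: (106.9+166.3)/2 × 2 = 273.2
  [2.25→8.25]: (166.3+12.3)/2 × 6 = 535.8
  Sum = 822.3625 ng/mL·hr
F = (AUC_ev/D_ev)/(AUC_iv/D_iv) = (822.3625/500)/(940/200) = 1.644725/4.7 = 0.3499

F = 0.35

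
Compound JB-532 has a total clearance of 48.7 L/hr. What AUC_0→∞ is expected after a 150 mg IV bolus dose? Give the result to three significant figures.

AUC = 3.08 mg/L·hr

AUC_0→∞ = Dose_iv / CL
        = 150 / 48.7 = 3.08008 mg/L·hr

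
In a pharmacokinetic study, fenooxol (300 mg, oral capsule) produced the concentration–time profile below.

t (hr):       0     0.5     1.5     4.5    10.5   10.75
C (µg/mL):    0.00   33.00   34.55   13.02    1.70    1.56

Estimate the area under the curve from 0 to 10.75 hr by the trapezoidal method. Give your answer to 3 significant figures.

AUC = 158 µg/mL·hr

Trapezoidal AUC_0→10.75:
  [0→0.5]: (0.00+33.00)/2 × 0.5 = 8.25
  [0.5→1.5]: (33.00+34.55)/2 × 1 = 33.775
  [1.5→4.5]: (34.55+13.02)/2 × 3 = 71.355
  [4.5→10.5]: (13.02+1.70)/2 × 6 = 44.16
  [10.5→10.75]: (1.70+1.56)/2 × 0.25 = 0.4075
  Sum = 157.9475 µg/mL·hr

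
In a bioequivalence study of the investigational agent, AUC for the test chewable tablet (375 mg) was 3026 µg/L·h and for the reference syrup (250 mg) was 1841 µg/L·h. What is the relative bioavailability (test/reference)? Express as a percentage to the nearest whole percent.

F_rel = (AUC_test/D_test) / (AUC_ref/D_ref)
      = (3026/375) / (1841/250)
      = 8.06933 / 7.364 = 1.0958 = 109.58%

F_rel = 110%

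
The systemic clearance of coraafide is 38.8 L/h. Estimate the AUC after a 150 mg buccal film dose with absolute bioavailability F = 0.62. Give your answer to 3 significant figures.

AUC = 2.40 mg/L·h

AUC_0→∞ = F × Dose / CL
        = 0.62 × 150 / 38.8 = 2.39691 mg/L·h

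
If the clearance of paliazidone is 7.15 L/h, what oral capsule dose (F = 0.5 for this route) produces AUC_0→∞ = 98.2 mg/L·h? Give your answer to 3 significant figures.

Dose = CL × AUC_0→∞ / F
     = 7.15 × 98.2 / 0.5 = 1404.26 mg

Dose = 1400 mg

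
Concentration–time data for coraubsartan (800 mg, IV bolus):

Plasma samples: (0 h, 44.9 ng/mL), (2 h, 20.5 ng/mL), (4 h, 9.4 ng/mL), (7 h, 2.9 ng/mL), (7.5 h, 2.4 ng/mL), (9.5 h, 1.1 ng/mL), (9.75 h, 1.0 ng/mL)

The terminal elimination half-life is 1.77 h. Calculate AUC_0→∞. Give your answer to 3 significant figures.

Trapezoidal AUC_0→9.75:
  [0→2]: (44.9+20.5)/2 × 2 = 65.4
  [2→4]: (20.5+9.4)/2 × 2 = 29.9
  [4→7]: (9.4+2.9)/2 × 3 = 18.45
  [7→7.5]: (2.9+2.4)/2 × 0.5 = 1.325
  [7.5→9.5]: (2.4+1.1)/2 × 2 = 3.5
  [9.5→9.75]: (1.1+1.0)/2 × 0.25 = 0.2625
  Sum = 118.8375 ng/mL·h
k_e = ln2 / t½ = 0.693147 / 1.77 = 0.3916 h^-1
Extrapolated tail: C_last / k_e = 1.0 / 0.3916 = 2.554
AUC_0→∞ = 118.8375 + 2.554 = 121.3915 ng/mL·h

AUC = 121 ng/mL·h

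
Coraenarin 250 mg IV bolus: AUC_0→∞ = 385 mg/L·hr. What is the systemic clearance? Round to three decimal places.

CL = Dose_iv / AUC_0→∞
   = 250 / 385 = 0.649351 L/hr

CL = 0.649 L/hr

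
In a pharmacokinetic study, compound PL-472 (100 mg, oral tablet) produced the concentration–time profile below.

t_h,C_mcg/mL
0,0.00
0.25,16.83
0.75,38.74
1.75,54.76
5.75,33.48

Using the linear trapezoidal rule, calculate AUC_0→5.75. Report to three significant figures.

Trapezoidal AUC_0→5.75:
  [0→0.25]: (0.00+16.83)/2 × 0.25 = 2.10375
  [0.25→0.75]: (16.83+38.74)/2 × 0.5 = 13.8925
  [0.75→1.75]: (38.74+54.76)/2 × 1 = 46.75
  [1.75→5.75]: (54.76+33.48)/2 × 4 = 176.48
  Sum = 239.22625 mcg/mL·h

AUC = 239 mcg/mL·h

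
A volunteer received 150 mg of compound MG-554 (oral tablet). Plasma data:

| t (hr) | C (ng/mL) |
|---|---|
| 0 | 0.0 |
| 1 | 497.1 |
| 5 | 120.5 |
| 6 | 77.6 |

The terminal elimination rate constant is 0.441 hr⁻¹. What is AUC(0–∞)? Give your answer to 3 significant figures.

AUC = 1760 ng/mL·hr

Trapezoidal AUC_0→6:
  [0→1]: (0.0+497.1)/2 × 1 = 248.55
  [1→5]: (497.1+120.5)/2 × 4 = 1235.2
  [5→6]: (120.5+77.6)/2 × 1 = 99.05
  Sum = 1582.8 ng/mL·hr
Extrapolated tail: C_last / k_e = 77.6 / 0.441 = 175.964
AUC_0→∞ = 1582.8 + 175.964 = 1758.764 ng/mL·hr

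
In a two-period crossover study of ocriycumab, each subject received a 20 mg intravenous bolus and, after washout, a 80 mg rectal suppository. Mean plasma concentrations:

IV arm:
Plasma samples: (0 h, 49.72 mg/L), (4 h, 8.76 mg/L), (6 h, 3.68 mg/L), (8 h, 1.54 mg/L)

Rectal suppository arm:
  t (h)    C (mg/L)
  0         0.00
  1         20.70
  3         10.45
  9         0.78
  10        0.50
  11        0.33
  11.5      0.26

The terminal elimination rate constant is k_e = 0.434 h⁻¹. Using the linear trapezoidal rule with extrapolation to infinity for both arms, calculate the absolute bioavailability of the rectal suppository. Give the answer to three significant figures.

F = 0.139

Trapezoidal AUC_0→8 (IV):
  [0→4]: (49.72+8.76)/2 × 4 = 116.96
  [4→6]: (8.76+3.68)/2 × 2 = 12.44
  [6→8]: (3.68+1.54)/2 × 2 = 5.22
  Sum = 134.62 mg/L·h
IV tail: 1.54/0.434 = 3.548; AUC_iv,0→∞ = 134.62 + 3.548 = 138.168 mg/L·h
Trapezoidal AUC_0→11.5 (rectal suppository):
  [0→1]: (0.00+20.70)/2 × 1 = 10.35
  [1→3]: (20.70+10.45)/2 × 2 = 31.15
  [3→9]: (10.45+0.78)/2 × 6 = 33.69
  [9→10]: (0.78+0.50)/2 × 1 = 0.64
  [10→11]: (0.50+0.33)/2 × 1 = 0.415
  [11→11.5]: (0.33+0.26)/2 × 0.5 = 0.1475
  Sum = 76.3925 mg/L·h
rectal suppository tail: 0.26/0.434 = 0.599; AUC_ev,0→∞ = 76.3925 + 0.599 = 76.9915 mg/L·h
F = (AUC_ev/D_ev)/(AUC_iv/D_iv) = (76.9915/80)/(138.168/20) = 0.96239375/6.9084 = 0.1393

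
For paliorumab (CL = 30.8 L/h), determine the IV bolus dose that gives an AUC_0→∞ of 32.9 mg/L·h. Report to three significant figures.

Dose = 1010 mg

Dose_iv = CL × AUC_0→∞
     = 30.8 × 32.9 = 1013.32 mg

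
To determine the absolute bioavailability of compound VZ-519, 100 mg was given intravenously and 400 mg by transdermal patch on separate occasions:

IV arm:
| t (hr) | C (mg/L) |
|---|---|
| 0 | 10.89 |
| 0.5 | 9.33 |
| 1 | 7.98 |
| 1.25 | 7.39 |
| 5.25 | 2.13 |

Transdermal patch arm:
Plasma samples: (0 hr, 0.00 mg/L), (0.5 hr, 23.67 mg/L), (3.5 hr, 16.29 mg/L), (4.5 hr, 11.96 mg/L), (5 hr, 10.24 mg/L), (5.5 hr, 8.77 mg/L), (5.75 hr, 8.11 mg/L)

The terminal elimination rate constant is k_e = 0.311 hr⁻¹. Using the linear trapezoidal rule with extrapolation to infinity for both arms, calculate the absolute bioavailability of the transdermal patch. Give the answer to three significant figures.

F = 0.796

Trapezoidal AUC_0→5.25 (IV):
  [0→0.5]: (10.89+9.33)/2 × 0.5 = 5.055
  [0.5→1]: (9.33+7.98)/2 × 0.5 = 4.3275
  [1→1.25]: (7.98+7.39)/2 × 0.25 = 1.92125
  [1.25→5.25]: (7.39+2.13)/2 × 4 = 19.04
  Sum = 30.34375 mg/L·hr
IV tail: 2.13/0.311 = 6.849; AUC_iv,0→∞ = 30.34375 + 6.849 = 37.19275 mg/L·hr
Trapezoidal AUC_0→5.75 (transdermal patch):
  [0→0.5]: (0.00+23.67)/2 × 0.5 = 5.9175
  [0.5→3.5]: (23.67+16.29)/2 × 3 = 59.94
  [3.5→4.5]: (16.29+11.96)/2 × 1 = 14.125
  [4.5→5]: (11.96+10.24)/2 × 0.5 = 5.55
  [5→5.5]: (10.24+8.77)/2 × 0.5 = 4.7525
  [5.5→5.75]: (8.77+8.11)/2 × 0.25 = 2.11
  Sum = 92.395 mg/L·hr
transdermal patch tail: 8.11/0.311 = 26.077; AUC_ev,0→∞ = 92.395 + 26.077 = 118.472 mg/L·hr
F = (AUC_ev/D_ev)/(AUC_iv/D_iv) = (118.472/400)/(37.19275/100) = 0.29618/0.3719275 = 0.7963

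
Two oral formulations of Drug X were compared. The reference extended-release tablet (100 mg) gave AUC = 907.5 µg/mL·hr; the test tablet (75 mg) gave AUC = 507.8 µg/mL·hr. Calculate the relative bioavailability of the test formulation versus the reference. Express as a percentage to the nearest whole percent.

F_rel = 75%

F_rel = (AUC_test/D_test) / (AUC_ref/D_ref)
      = (507.8/75) / (907.5/100)
      = 6.77067 / 9.075 = 0.7461 = 74.61%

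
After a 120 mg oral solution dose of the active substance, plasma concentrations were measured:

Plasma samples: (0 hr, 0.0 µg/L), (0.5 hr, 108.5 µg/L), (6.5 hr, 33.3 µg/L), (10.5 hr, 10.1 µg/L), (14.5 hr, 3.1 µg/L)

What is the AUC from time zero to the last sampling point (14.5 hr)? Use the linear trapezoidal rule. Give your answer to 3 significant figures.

AUC = 566 µg/L·hr

Trapezoidal AUC_0→14.5:
  [0→0.5]: (0.0+108.5)/2 × 0.5 = 27.125
  [0.5→6.5]: (108.5+33.3)/2 × 6 = 425.4
  [6.5→10.5]: (33.3+10.1)/2 × 4 = 86.8
  [10.5→14.5]: (10.1+3.1)/2 × 4 = 26.4
  Sum = 565.725 µg/L·hr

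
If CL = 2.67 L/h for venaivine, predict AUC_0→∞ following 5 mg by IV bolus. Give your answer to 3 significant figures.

AUC_0→∞ = Dose_iv / CL
        = 5 / 2.67 = 1.87266 mg/L·h

AUC = 1.87 mg/L·h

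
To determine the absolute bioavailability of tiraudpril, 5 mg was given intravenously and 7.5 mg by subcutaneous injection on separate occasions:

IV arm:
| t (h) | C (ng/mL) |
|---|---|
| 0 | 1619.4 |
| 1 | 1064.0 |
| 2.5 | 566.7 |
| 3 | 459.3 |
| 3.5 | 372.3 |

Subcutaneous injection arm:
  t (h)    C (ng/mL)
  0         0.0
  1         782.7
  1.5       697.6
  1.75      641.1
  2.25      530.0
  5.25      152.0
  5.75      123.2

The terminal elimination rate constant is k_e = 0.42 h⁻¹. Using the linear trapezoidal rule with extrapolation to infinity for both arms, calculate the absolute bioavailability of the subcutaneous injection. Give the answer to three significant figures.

Trapezoidal AUC_0→3.5 (IV):
  [0→1]: (1619.4+1064.0)/2 × 1 = 1341.7
  [1→2.5]: (1064.0+566.7)/2 × 1.5 = 1223.025
  [2.5→3]: (566.7+459.3)/2 × 0.5 = 256.5
  [3→3.5]: (459.3+372.3)/2 × 0.5 = 207.9
  Sum = 3029.125 ng/mL·h
IV tail: 372.3/0.42 = 886.429; AUC_iv,0→∞ = 3029.125 + 886.429 = 3915.554 ng/mL·h
Trapezoidal AUC_0→5.75 (subcutaneous injection):
  [0→1]: (0.0+782.7)/2 × 1 = 391.35
  [1→1.5]: (782.7+697.6)/2 × 0.5 = 370.075
  [1.5→1.75]: (697.6+641.1)/2 × 0.25 = 167.3375
  [1.75→2.25]: (641.1+530.0)/2 × 0.5 = 292.775
  [2.25→5.25]: (530.0+152.0)/2 × 3 = 1023.0
  [5.25→5.75]: (152.0+123.2)/2 × 0.5 = 68.8
  Sum = 2313.3375 ng/mL·h
subcutaneous injection tail: 123.2/0.42 = 293.333; AUC_ev,0→∞ = 2313.3375 + 293.333 = 2606.6705 ng/mL·h
F = (AUC_ev/D_ev)/(AUC_iv/D_iv) = (2606.6705/7.5)/(3915.554/5) = 347.556/783.1108 = 0.4438

F = 0.444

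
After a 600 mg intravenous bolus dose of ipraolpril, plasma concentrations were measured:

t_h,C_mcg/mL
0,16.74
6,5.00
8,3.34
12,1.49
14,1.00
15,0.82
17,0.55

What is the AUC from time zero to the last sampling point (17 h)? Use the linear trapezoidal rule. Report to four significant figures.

AUC = 87.99 mcg/mL·h

Trapezoidal AUC_0→17:
  [0→6]: (16.74+5.00)/2 × 6 = 65.22
  [6→8]: (5.00+3.34)/2 × 2 = 8.34
  [8→12]: (3.34+1.49)/2 × 4 = 9.66
  [12→14]: (1.49+1.00)/2 × 2 = 2.49
  [14→15]: (1.00+0.82)/2 × 1 = 0.91
  [15→17]: (0.82+0.55)/2 × 2 = 1.37
  Sum = 87.99 mcg/mL·h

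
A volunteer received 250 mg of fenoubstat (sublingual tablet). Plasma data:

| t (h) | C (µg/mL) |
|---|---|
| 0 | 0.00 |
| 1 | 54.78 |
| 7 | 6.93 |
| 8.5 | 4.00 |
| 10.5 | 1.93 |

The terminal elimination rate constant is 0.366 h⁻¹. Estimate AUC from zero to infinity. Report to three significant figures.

AUC = 232 µg/mL·h

Trapezoidal AUC_0→10.5:
  [0→1]: (0.00+54.78)/2 × 1 = 27.39
  [1→7]: (54.78+6.93)/2 × 6 = 185.13
  [7→8.5]: (6.93+4.00)/2 × 1.5 = 8.1975
  [8.5→10.5]: (4.00+1.93)/2 × 2 = 5.93
  Sum = 226.6475 µg/mL·h
Extrapolated tail: C_last / k_e = 1.93 / 0.366 = 5.273
AUC_0→∞ = 226.6475 + 5.273 = 231.9205 µg/mL·h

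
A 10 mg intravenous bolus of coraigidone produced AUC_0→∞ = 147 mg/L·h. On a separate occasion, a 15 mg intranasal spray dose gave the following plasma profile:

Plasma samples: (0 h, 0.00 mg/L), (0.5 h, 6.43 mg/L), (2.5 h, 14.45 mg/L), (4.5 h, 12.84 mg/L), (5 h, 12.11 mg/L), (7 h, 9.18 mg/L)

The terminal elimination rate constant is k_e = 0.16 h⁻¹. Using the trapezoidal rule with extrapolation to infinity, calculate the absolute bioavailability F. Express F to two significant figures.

Trapezoidal AUC_0→7 (intranasal spray):
  [0→0.5]: (0.00+6.43)/2 × 0.5 = 1.6075
  [0.5→2.5]: (6.43+14.45)/2 × 2 = 20.88
  [2.5→4.5]: (14.45+12.84)/2 × 2 = 27.29
  [4.5→5]: (12.84+12.11)/2 × 0.5 = 6.2375
  [5→7]: (12.11+9.18)/2 × 2 = 21.29
  Sum = 77.305 mg/L·h
Tail: C_last/k_e = 9.18/0.16 = 57.375
AUC_0→∞ (intranasal spray) = 77.305 + 57.375 = 134.68 mg/L·h
F = (AUC_ev/D_ev)/(AUC_iv/D_iv) = (134.68/15)/(147/10) = 8.97867/14.7 = 0.6108

F = 0.61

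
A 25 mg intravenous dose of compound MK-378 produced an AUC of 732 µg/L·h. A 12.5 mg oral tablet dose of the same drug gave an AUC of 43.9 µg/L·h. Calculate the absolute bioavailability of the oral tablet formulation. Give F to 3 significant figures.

F = 0.120

F = (AUC_ev / D_ev) / (AUC_iv / D_iv)
  = (43.9/12.5) / (732/25)
  = 3.512 / 29.28 = 0.1199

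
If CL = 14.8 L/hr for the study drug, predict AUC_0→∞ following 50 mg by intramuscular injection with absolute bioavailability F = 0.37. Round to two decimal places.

AUC_0→∞ = F × Dose / CL
        = 0.37 × 50 / 14.8 = 1.25 mg/L·hr

AUC = 1.25 mg/L·hr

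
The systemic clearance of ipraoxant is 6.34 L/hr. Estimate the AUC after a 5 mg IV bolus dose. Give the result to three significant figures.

AUC_0→∞ = Dose_iv / CL
        = 5 / 6.34 = 0.788644 mg/L·hr

AUC = 0.789 mg/L·hr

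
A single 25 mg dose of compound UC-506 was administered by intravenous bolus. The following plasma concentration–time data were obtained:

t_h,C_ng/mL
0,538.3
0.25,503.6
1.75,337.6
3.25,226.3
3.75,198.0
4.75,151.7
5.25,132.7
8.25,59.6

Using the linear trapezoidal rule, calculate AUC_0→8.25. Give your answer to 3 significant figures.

Trapezoidal AUC_0→8.25:
  [0→0.25]: (538.3+503.6)/2 × 0.25 = 130.2375
  [0.25→1.75]: (503.6+337.6)/2 × 1.5 = 630.9
  [1.75→3.25]: (337.6+226.3)/2 × 1.5 = 422.925
  [3.25→3.75]: (226.3+198.0)/2 × 0.5 = 106.075
  [3.75→4.75]: (198.0+151.7)/2 × 1 = 174.85
  [4.75→5.25]: (151.7+132.7)/2 × 0.5 = 71.1
  [5.25→8.25]: (132.7+59.6)/2 × 3 = 288.45
  Sum = 1824.5375 ng/mL·h

AUC = 1820 ng/mL·h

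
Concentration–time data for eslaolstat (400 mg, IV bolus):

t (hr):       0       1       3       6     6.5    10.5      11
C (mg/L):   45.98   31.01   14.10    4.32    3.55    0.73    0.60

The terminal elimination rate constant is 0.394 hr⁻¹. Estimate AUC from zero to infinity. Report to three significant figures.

Trapezoidal AUC_0→11:
  [0→1]: (45.98+31.01)/2 × 1 = 38.495
  [1→3]: (31.01+14.10)/2 × 2 = 45.11
  [3→6]: (14.10+4.32)/2 × 3 = 27.63
  [6→6.5]: (4.32+3.55)/2 × 0.5 = 1.9675
  [6.5→10.5]: (3.55+0.73)/2 × 4 = 8.56
  [10.5→11]: (0.73+0.60)/2 × 0.5 = 0.3325
  Sum = 122.095 mg/L·hr
Extrapolated tail: C_last / k_e = 0.60 / 0.394 = 1.523
AUC_0→∞ = 122.095 + 1.523 = 123.618 mg/L·hr

AUC = 124 mg/L·hr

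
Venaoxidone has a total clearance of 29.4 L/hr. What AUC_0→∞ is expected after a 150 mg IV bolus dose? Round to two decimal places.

AUC_0→∞ = Dose_iv / CL
        = 150 / 29.4 = 5.10204 mg/L·hr

AUC = 5.10 mg/L·hr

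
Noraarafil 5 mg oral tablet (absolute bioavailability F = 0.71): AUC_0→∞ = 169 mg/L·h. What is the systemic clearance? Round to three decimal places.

CL = 0.021 L/h

CL = F × Dose / AUC_0→∞
   = 0.71 × 5 / 169 = 0.0210059 L/h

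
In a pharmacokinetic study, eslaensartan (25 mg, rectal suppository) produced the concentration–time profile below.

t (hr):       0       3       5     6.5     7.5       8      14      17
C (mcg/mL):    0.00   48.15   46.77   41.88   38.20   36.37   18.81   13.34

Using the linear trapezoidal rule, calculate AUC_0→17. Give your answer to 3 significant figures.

Trapezoidal AUC_0→17:
  [0→3]: (0.00+48.15)/2 × 3 = 72.225
  [3→5]: (48.15+46.77)/2 × 2 = 94.92
  [5→6.5]: (46.77+41.88)/2 × 1.5 = 66.4875
  [6.5→7.5]: (41.88+38.20)/2 × 1 = 40.04
  [7.5→8]: (38.20+36.37)/2 × 0.5 = 18.6425
  [8→14]: (36.37+18.81)/2 × 6 = 165.54
  [14→17]: (18.81+13.34)/2 × 3 = 48.225
  Sum = 506.08 mcg/mL·hr

AUC = 506 mcg/mL·hr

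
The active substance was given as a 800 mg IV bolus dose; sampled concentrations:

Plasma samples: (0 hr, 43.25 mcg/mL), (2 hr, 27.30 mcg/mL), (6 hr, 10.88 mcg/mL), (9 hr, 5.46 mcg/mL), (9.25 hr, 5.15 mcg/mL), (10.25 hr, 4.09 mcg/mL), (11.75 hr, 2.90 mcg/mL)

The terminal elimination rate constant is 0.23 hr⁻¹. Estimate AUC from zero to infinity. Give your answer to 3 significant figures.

AUC = 195 mcg/mL·hr

Trapezoidal AUC_0→11.75:
  [0→2]: (43.25+27.30)/2 × 2 = 70.55
  [2→6]: (27.30+10.88)/2 × 4 = 76.36
  [6→9]: (10.88+5.46)/2 × 3 = 24.51
  [9→9.25]: (5.46+5.15)/2 × 0.25 = 1.32625
  [9.25→10.25]: (5.15+4.09)/2 × 1 = 4.62
  [10.25→11.75]: (4.09+2.90)/2 × 1.5 = 5.2425
  Sum = 182.60875 mcg/mL·hr
Extrapolated tail: C_last / k_e = 2.90 / 0.23 = 12.609
AUC_0→∞ = 182.60875 + 12.609 = 195.21775 mcg/mL·hr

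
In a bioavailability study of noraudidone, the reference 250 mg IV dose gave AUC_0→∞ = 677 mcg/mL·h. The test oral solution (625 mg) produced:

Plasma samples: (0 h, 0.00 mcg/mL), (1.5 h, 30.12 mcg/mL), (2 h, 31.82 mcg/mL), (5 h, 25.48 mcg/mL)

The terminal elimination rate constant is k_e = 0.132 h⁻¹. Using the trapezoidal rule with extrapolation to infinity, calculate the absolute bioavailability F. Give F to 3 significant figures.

Trapezoidal AUC_0→5 (oral solution):
  [0→1.5]: (0.00+30.12)/2 × 1.5 = 22.59
  [1.5→2]: (30.12+31.82)/2 × 0.5 = 15.485
  [2→5]: (31.82+25.48)/2 × 3 = 85.95
  Sum = 124.025 mcg/mL·h
Tail: C_last/k_e = 25.48/0.132 = 193.030
AUC_0→∞ (oral solution) = 124.025 + 193.030 = 317.055 mcg/mL·h
F = (AUC_ev/D_ev)/(AUC_iv/D_iv) = (317.055/625)/(677/250) = 0.507288/2.708 = 0.1873

F = 0.187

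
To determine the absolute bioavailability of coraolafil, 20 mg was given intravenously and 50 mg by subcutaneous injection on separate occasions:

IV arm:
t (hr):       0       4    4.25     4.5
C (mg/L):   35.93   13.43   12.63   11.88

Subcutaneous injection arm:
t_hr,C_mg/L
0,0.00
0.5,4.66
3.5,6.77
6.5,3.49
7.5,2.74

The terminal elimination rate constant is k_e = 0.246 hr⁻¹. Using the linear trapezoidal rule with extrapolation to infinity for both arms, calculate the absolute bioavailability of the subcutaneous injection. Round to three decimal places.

F = 0.125

Trapezoidal AUC_0→4.5 (IV):
  [0→4]: (35.93+13.43)/2 × 4 = 98.72
  [4→4.25]: (13.43+12.63)/2 × 0.25 = 3.2575
  [4.25→4.5]: (12.63+11.88)/2 × 0.25 = 3.06375
  Sum = 105.04125 mg/L·hr
IV tail: 11.88/0.246 = 48.293; AUC_iv,0→∞ = 105.04125 + 48.293 = 153.33425 mg/L·hr
Trapezoidal AUC_0→7.5 (subcutaneous injection):
  [0→0.5]: (0.00+4.66)/2 × 0.5 = 1.165
  [0.5→3.5]: (4.66+6.77)/2 × 3 = 17.145
  [3.5→6.5]: (6.77+3.49)/2 × 3 = 15.39
  [6.5→7.5]: (3.49+2.74)/2 × 1 = 3.115
  Sum = 36.815 mg/L·hr
subcutaneous injection tail: 2.74/0.246 = 11.138; AUC_ev,0→∞ = 36.815 + 11.138 = 47.953 mg/L·hr
F = (AUC_ev/D_ev)/(AUC_iv/D_iv) = (47.953/50)/(153.33425/20) = 0.95906/7.6667125 = 0.1251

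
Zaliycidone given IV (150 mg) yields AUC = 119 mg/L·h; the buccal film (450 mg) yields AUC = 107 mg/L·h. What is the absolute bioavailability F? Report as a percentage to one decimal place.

F = (AUC_ev / D_ev) / (AUC_iv / D_iv)
  = (107/450) / (119/150)
  = 0.237778 / 0.793333 = 0.2997
  = 29.97%

F = 30.0%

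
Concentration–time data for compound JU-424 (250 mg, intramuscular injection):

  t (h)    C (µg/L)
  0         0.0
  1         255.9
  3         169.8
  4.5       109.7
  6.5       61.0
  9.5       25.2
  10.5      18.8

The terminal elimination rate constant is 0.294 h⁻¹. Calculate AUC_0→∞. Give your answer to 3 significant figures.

Trapezoidal AUC_0→10.5:
  [0→1]: (0.0+255.9)/2 × 1 = 127.95
  [1→3]: (255.9+169.8)/2 × 2 = 425.7
  [3→4.5]: (169.8+109.7)/2 × 1.5 = 209.625
  [4.5→6.5]: (109.7+61.0)/2 × 2 = 170.7
  [6.5→9.5]: (61.0+25.2)/2 × 3 = 129.3
  [9.5→10.5]: (25.2+18.8)/2 × 1 = 22.0
  Sum = 1085.275 µg/L·h
Extrapolated tail: C_last / k_e = 18.8 / 0.294 = 63.946
AUC_0→∞ = 1085.275 + 63.946 = 1149.221 µg/L·h

AUC = 1150 µg/L·h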